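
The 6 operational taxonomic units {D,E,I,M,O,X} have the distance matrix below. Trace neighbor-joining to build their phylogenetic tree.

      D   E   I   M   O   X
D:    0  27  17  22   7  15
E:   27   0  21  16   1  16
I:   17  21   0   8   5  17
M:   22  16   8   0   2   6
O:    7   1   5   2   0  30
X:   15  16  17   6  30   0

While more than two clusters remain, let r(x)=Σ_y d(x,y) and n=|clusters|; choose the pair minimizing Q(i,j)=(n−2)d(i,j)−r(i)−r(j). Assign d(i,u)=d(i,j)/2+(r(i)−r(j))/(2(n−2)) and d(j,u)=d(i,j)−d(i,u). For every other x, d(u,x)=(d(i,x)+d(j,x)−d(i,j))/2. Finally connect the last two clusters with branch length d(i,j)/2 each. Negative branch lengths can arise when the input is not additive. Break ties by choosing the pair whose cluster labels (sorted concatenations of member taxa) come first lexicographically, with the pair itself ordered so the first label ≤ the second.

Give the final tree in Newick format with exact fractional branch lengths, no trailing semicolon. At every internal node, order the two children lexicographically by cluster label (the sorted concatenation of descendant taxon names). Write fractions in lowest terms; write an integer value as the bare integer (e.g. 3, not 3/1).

(((D:81/8,(E:5,O:-4):51/8):11/8,I:41/8):35/16,(M:1/3,X:17/3):35/16)

step 1: merge (E,O) at d=1, Q=-122; branch lengths E→5, O→-4; new cluster EO
  updated: d(D,EO)=33/2, d(EO,I)=25/2, d(EO,M)=17/2, d(EO,X)=45/2
step 2: merge (M,X) at d=6, Q=-87; branch lengths M→1/3, X→17/3; new cluster MX
  updated: d(D,MX)=31/2, d(EO,MX)=25/2, d(I,MX)=19/2
step 3: merge (D,EO) at d=33/2, Q=-115/2; branch lengths D→81/8, EO→51/8; new cluster DEO
  updated: d(DEO,I)=13/2, d(DEO,MX)=23/4
step 4: merge (DEO,I) at d=13/2, Q=-87/4; branch lengths DEO→11/8, I→41/8; new cluster DEIO
  updated: d(DEIO,MX)=35/8
step 5: merge (DEIO,MX) at d=35/8; branch lengths DEIO→35/16, MX→35/16; new cluster DEIMOX
final tree: (((D:81/8,(E:5,O:-4):51/8):11/8,I:41/8):35/16,(M:1/3,X:17/3):35/16)
total length: 275/8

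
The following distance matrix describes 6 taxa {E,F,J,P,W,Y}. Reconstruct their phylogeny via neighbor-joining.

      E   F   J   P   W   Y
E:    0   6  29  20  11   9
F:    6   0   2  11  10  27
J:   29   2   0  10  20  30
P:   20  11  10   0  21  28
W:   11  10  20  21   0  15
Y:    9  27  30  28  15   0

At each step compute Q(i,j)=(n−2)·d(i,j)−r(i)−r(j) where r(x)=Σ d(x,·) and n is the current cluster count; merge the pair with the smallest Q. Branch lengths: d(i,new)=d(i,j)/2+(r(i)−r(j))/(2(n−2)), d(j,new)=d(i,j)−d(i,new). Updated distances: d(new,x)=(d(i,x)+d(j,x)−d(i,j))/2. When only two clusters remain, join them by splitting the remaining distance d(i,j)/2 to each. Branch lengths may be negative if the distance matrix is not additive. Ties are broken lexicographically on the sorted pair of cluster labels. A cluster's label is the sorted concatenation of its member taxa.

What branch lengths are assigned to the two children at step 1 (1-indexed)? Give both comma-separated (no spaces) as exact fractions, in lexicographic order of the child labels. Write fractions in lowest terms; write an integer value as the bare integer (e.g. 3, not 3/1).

1/4,35/4

step 1: merge (E,Y) at d=9, Q=-148; branch lengths E→1/4, Y→35/4; new cluster EY
  updated: d(EY,F)=12, d(EY,J)=25, d(EY,P)=39/2, d(EY,W)=17/2
step 2: merge (EY,W) at d=17/2, Q=-99; branch lengths EY→31/6, W→10/3; new cluster EWY
  updated: d(EWY,F)=27/4, d(EWY,J)=73/4, d(EWY,P)=16
step 3: merge (EWY,F) at d=27/4, Q=-189/4; branch lengths EWY→139/16, F→-31/16; new cluster EFWY
  updated: d(EFWY,J)=27/4, d(EFWY,P)=81/8
step 4: merge (EFWY,J) at d=27/4, Q=-215/8; branch lengths EFWY→55/16, J→53/16; new cluster EFJWY
  updated: d(EFJWY,P)=107/16
step 5: merge (EFJWY,P) at d=107/16; branch lengths EFJWY→107/32, P→107/32; new cluster EFJPWY
final tree: (((((E:1/4,Y:35/4):31/6,W:10/3):139/16,F:-31/16):55/16,J:53/16):107/32,P:107/32)
total length: 603/16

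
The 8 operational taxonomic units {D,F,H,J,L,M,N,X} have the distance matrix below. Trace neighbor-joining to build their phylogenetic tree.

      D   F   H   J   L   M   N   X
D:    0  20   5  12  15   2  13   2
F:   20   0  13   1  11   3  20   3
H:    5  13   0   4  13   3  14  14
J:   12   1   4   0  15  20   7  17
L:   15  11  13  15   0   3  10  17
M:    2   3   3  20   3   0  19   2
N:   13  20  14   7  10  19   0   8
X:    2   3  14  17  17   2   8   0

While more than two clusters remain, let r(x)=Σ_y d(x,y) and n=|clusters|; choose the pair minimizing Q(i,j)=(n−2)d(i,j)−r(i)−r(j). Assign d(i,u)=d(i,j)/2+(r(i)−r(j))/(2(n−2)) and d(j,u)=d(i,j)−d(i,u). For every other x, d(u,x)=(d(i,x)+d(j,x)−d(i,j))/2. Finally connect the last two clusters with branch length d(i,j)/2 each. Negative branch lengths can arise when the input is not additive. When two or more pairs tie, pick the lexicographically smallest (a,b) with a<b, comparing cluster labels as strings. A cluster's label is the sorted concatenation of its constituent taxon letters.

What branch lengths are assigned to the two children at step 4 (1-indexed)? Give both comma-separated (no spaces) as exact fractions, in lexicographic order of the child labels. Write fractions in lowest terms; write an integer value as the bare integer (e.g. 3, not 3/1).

iteration 1: select F,J (d=1, Q=-141); attach at lengths (1/12, 11/12); label the merged cluster FJ
  updated: d(D,FJ)=31/2, d(FJ,H)=8, d(FJ,L)=25/2, d(FJ,M)=11, d(FJ,N)=13, d(FJ,X)=19/2
iteration 2: select L,N (d=10, Q=-195/2); attach at lengths (87/20, 113/20); label the merged cluster LN
  updated: d(D,LN)=9, d(FJ,LN)=31/4, d(H,LN)=17/2, d(LN,M)=6, d(LN,X)=15/2
iteration 3: select D,X (d=2, Q=-121/2); attach at lengths (13/16, 19/16); label the merged cluster DX
  updated: d(DX,FJ)=23/2, d(DX,H)=17/2, d(DX,LN)=29/4, d(DX,M)=1
iteration 4: select DX,M (d=1, Q=-185/4); attach at lengths (41/24, -17/24); label the merged cluster DMX
  updated: d(DMX,FJ)=43/4, d(DMX,H)=21/4, d(DMX,LN)=49/8
iteration 5: select DMX,H (d=21/4, Q=-267/8); attach at lengths (87/32, 81/32); label the merged cluster DHMX
  updated: d(DHMX,FJ)=27/4, d(DHMX,LN)=75/16
iteration 6: select DHMX,FJ (d=27/4, Q=-307/16); attach at lengths (59/32, 157/32); label the merged cluster DFHJMX
  updated: d(DFHJMX,LN)=91/32
iteration 7: select DFHJMX,LN (d=91/32); attach at lengths (91/64, 91/64); label the merged cluster DFHJLMNX
final tree: (((((D:13/16,X:19/16):41/24,M:-17/24):87/32,H:81/32):59/32,(F:1/12,J:11/12):157/32):91/64,(L:87/20,N:113/20):91/64)
total length: 923/32

41/24,-17/24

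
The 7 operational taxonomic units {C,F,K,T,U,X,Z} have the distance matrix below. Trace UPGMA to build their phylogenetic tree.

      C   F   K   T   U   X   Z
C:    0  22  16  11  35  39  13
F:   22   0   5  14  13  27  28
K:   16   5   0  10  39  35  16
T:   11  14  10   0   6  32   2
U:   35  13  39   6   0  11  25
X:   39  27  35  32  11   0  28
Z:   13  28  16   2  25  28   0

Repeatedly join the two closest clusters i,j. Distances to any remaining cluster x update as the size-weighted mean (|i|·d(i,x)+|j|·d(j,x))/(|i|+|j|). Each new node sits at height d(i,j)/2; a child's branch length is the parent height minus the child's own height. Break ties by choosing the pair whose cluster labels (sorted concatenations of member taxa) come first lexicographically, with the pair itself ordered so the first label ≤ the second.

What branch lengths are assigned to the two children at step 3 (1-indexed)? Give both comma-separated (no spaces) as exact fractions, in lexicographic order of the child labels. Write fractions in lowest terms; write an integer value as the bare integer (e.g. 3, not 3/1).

11/2,11/2

step 1: merge (T,Z) at d=2; branch lengths T→1, Z→1; new cluster TZ
  updated: d(C,TZ)=12, d(F,TZ)=21, d(K,TZ)=13, d(TZ,U)=31/2, d(TZ,X)=30
step 2: merge (F,K) at d=5; branch lengths F→5/2, K→5/2; new cluster FK
  updated: d(C,FK)=19, d(FK,TZ)=17, d(FK,U)=26, d(FK,X)=31
step 3: merge (U,X) at d=11; branch lengths U→11/2, X→11/2; new cluster UX
  updated: d(C,UX)=37, d(FK,UX)=57/2, d(TZ,UX)=91/4
step 4: merge (C,TZ) at d=12; branch lengths C→6, TZ→5; new cluster CTZ
  updated: d(CTZ,FK)=53/3, d(CTZ,UX)=55/2
step 5: merge (CTZ,FK) at d=53/3; branch lengths CTZ→17/6, FK→19/3; new cluster CFKTZ
  updated: d(CFKTZ,UX)=279/10
step 6: merge (CFKTZ,UX) at d=279/10; branch lengths CFKTZ→307/60, UX→169/20; new cluster CFKTUXZ
final tree: (((C:6,(T:1,Z:1):5):17/6,(F:5/2,K:5/2):19/3):307/60,(U:11/2,X:11/2):169/20)
total length: 776/15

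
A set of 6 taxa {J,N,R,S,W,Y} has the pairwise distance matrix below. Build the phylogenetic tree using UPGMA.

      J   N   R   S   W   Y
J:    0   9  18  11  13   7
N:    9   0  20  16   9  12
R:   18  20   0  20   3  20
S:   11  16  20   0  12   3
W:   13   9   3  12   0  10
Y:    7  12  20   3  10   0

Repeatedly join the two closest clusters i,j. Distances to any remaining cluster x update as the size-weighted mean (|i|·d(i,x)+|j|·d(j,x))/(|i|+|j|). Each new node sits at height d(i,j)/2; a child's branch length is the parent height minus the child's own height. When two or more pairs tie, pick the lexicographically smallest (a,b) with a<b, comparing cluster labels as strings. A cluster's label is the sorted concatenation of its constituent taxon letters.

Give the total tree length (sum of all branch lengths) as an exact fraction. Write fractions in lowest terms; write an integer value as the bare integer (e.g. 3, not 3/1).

57/2

iteration 1: select R,W (d=3); attach at lengths (3/2, 3/2); label the merged cluster RW
  updated: d(J,RW)=31/2, d(N,RW)=29/2, d(RW,S)=16, d(RW,Y)=15
iteration 2: select S,Y (d=3); attach at lengths (3/2, 3/2); label the merged cluster SY
  updated: d(J,SY)=9, d(N,SY)=14, d(RW,SY)=31/2
iteration 3: select J,N (d=9); attach at lengths (9/2, 9/2); label the merged cluster JN
  updated: d(JN,RW)=15, d(JN,SY)=23/2
iteration 4: select JN,SY (d=23/2); attach at lengths (5/4, 17/4); label the merged cluster JNSY
  updated: d(JNSY,RW)=61/4
iteration 5: select JNSY,RW (d=61/4); attach at lengths (15/8, 49/8); label the merged cluster JNRSWY
final tree: (((J:9/2,N:9/2):5/4,(S:3/2,Y:3/2):17/4):15/8,(R:3/2,W:3/2):49/8)
total length: 57/2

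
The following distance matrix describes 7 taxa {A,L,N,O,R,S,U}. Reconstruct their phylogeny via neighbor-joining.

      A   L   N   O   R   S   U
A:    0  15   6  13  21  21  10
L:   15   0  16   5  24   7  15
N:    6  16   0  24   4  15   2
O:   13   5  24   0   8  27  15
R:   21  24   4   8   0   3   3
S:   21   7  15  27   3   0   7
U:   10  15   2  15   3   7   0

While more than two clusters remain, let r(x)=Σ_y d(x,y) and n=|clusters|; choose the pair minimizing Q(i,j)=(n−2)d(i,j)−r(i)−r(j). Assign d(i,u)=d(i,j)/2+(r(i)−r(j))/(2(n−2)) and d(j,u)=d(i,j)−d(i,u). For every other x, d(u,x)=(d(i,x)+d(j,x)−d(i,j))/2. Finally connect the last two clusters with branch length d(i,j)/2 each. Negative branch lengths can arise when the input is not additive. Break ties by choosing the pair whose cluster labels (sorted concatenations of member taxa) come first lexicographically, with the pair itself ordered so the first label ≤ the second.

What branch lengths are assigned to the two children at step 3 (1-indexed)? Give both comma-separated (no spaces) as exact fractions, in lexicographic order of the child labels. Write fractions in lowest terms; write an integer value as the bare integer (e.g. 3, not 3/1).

iteration 1: select L,O (d=5, Q=-149); attach at lengths (3/2, 7/2); label the merged cluster LO
  updated: d(A,LO)=23/2, d(LO,N)=35/2, d(LO,R)=27/2, d(LO,S)=29/2, d(LO,U)=25/2
iteration 2: select A,LO (d=23/2, Q=-93); attach at lengths (23/4, 23/4); label the merged cluster ALO
  updated: d(ALO,N)=6, d(ALO,R)=23/2, d(ALO,S)=12, d(ALO,U)=11/2
iteration 3: select R,S (d=3, Q=-99/2); attach at lengths (-13/12, 49/12); label the merged cluster RS
  updated: d(ALO,RS)=41/4, d(N,RS)=8, d(RS,U)=7/2
iteration 4: select ALO,N (d=6, Q=-103/4); attach at lengths (71/16, 25/16); label the merged cluster ALNO
  updated: d(ALNO,RS)=49/8, d(ALNO,U)=3/4
iteration 5: select ALNO,RS (d=49/8, Q=-83/8); attach at lengths (27/16, 71/16); label the merged cluster ALNORS
  updated: d(ALNORS,U)=-15/16
iteration 6: select ALNORS,U (d=-15/16); attach at lengths (-15/32, -15/32); label the merged cluster ALNORSU
final tree: ((((A:23/4,(L:3/2,O:7/2):23/4):71/16,N:25/16):27/16,(R:-13/12,S:49/12):71/16):-15/32,U:-15/32)
total length: 491/16

-13/12,49/12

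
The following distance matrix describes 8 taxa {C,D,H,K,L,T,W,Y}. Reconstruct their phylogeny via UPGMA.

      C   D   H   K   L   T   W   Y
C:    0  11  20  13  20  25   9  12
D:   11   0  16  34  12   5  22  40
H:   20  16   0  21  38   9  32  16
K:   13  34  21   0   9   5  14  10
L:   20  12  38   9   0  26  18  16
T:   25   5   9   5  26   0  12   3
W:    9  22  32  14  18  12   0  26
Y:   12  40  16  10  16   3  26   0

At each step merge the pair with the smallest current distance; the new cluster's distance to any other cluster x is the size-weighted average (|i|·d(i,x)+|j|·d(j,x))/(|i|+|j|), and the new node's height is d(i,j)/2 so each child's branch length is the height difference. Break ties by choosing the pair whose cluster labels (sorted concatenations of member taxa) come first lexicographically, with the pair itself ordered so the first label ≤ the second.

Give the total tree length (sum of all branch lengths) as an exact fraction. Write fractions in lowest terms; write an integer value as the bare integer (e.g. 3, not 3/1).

iteration 1: select T,Y (d=3); attach at lengths (3/2, 3/2); label the merged cluster TY
  updated: d(C,TY)=37/2, d(D,TY)=45/2, d(H,TY)=25/2, d(K,TY)=15/2, d(L,TY)=21, d(TY,W)=19
iteration 2: select K,TY (d=15/2); attach at lengths (15/4, 9/4); label the merged cluster KTY
  updated: d(C,KTY)=50/3, d(D,KTY)=79/3, d(H,KTY)=46/3, d(KTY,L)=17, d(KTY,W)=52/3
iteration 3: select C,W (d=9); attach at lengths (9/2, 9/2); label the merged cluster CW
  updated: d(CW,D)=33/2, d(CW,H)=26, d(CW,KTY)=17, d(CW,L)=19
iteration 4: select D,L (d=12); attach at lengths (6, 6); label the merged cluster DL
  updated: d(CW,DL)=71/4, d(DL,H)=27, d(DL,KTY)=65/3
iteration 5: select H,KTY (d=46/3); attach at lengths (23/3, 47/12); label the merged cluster HKTY
  updated: d(CW,HKTY)=77/4, d(DL,HKTY)=23
iteration 6: select CW,DL (d=71/4); attach at lengths (35/8, 23/8); label the merged cluster CDLW
  updated: d(CDLW,HKTY)=169/8
iteration 7: select CDLW,HKTY (d=169/8); attach at lengths (27/16, 139/48); label the merged cluster CDHKLTWY
final tree: (((C:9/2,W:9/2):35/8,(D:6,L:6):23/8):27/16,(H:23/3,(K:15/4,(T:3/2,Y:3/2):9/4):47/12):139/48)
total length: 641/12

641/12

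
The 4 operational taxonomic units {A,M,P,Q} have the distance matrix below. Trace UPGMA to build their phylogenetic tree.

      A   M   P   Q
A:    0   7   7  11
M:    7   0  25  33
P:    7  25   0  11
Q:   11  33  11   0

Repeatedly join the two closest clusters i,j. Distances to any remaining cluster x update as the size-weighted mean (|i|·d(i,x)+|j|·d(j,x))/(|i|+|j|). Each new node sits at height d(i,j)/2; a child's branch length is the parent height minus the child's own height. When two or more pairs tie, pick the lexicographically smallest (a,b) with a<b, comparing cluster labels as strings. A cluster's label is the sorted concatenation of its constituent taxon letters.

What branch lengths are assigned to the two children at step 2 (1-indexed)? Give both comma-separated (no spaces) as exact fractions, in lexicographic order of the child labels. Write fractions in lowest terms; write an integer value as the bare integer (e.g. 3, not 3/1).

11/2,11/2

step 1: merge (A,M) at d=7; branch lengths A→7/2, M→7/2; new cluster AM
  updated: d(AM,P)=16, d(AM,Q)=22
step 2: merge (P,Q) at d=11; branch lengths P→11/2, Q→11/2; new cluster PQ
  updated: d(AM,PQ)=19
step 3: merge (AM,PQ) at d=19; branch lengths AM→6, PQ→4; new cluster AMPQ
final tree: ((A:7/2,M:7/2):6,(P:11/2,Q:11/2):4)
total length: 28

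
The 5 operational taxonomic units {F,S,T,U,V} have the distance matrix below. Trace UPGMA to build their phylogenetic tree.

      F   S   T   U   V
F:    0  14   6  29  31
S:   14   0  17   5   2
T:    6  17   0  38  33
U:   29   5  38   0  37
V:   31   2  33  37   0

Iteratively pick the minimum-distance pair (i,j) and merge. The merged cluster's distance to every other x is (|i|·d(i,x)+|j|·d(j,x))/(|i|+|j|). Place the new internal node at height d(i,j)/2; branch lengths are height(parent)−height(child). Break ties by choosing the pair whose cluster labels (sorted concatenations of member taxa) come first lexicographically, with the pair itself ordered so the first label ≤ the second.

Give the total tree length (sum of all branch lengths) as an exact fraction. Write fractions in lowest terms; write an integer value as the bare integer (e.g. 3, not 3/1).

83/2

iteration 1: select S,V (d=2); attach at lengths (1, 1); label the merged cluster SV
  updated: d(F,SV)=45/2, d(SV,T)=25, d(SV,U)=21
iteration 2: select F,T (d=6); attach at lengths (3, 3); label the merged cluster FT
  updated: d(FT,SV)=95/4, d(FT,U)=67/2
iteration 3: select SV,U (d=21); attach at lengths (19/2, 21/2); label the merged cluster SUV
  updated: d(FT,SUV)=27
iteration 4: select FT,SUV (d=27); attach at lengths (21/2, 3); label the merged cluster FSTUV
final tree: ((F:3,T:3):21/2,((S:1,V:1):19/2,U:21/2):3)
total length: 83/2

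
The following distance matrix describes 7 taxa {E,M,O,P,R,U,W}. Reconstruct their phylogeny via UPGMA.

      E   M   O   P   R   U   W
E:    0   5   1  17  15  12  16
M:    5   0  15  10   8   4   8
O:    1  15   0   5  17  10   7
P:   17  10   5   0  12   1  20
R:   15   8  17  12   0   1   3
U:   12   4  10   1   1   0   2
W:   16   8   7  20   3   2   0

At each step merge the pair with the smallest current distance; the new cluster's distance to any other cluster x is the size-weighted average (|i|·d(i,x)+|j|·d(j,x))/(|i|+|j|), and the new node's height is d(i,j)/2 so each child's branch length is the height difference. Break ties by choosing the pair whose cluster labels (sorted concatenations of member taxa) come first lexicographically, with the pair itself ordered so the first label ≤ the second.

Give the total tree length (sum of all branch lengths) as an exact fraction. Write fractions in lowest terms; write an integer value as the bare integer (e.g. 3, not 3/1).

443/20

1. join E+O (d=1) ⇒ EO; edges |E|=1/2, |O|=1/2
  updated: d(EO,M)=10, d(EO,P)=11, d(EO,R)=16, d(EO,U)=11, d(EO,W)=23/2
2. join P+U (d=1) ⇒ PU; edges |P|=1/2, |U|=1/2
  updated: d(EO,PU)=11, d(M,PU)=7, d(PU,R)=13/2, d(PU,W)=11
3. join R+W (d=3) ⇒ RW; edges |R|=3/2, |W|=3/2
  updated: d(EO,RW)=55/4, d(M,RW)=8, d(PU,RW)=35/4
4. join M+PU (d=7) ⇒ MPU; edges |M|=7/2, |PU|=3
  updated: d(EO,MPU)=32/3, d(MPU,RW)=17/2
5. join MPU+RW (d=17/2) ⇒ MPRUW; edges |MPU|=3/4, |RW|=11/4
  updated: d(EO,MPRUW)=119/10
6. join EO+MPRUW (d=119/10) ⇒ EMOPRUW; edges |EO|=109/20, |MPRUW|=17/10
final tree: ((E:1/2,O:1/2):109/20,((M:7/2,(P:1/2,U:1/2):3):3/4,(R:3/2,W:3/2):11/4):17/10)
total length: 443/20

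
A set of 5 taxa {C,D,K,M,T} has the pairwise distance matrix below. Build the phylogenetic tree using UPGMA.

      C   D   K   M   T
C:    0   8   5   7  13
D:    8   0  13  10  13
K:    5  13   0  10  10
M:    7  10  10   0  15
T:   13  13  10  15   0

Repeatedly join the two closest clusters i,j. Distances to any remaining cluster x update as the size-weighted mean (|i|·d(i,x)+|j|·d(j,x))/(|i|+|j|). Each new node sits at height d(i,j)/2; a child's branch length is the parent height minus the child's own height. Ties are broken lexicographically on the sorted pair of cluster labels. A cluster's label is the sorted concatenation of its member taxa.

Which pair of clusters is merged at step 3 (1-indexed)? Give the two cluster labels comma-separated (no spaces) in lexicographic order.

iteration 1: select C,K (d=5); attach at lengths (5/2, 5/2); label the merged cluster CK
  updated: d(CK,D)=21/2, d(CK,M)=17/2, d(CK,T)=23/2
iteration 2: select CK,M (d=17/2); attach at lengths (7/4, 17/4); label the merged cluster CKM
  updated: d(CKM,D)=31/3, d(CKM,T)=38/3
iteration 3: select CKM,D (d=31/3); attach at lengths (11/12, 31/6); label the merged cluster CDKM
  updated: d(CDKM,T)=51/4
iteration 4: select CDKM,T (d=51/4); attach at lengths (29/24, 51/8); label the merged cluster CDKMT
final tree: ((((C:5/2,K:5/2):7/4,M:17/4):11/12,D:31/6):29/24,T:51/8)
total length: 74/3

CKM,D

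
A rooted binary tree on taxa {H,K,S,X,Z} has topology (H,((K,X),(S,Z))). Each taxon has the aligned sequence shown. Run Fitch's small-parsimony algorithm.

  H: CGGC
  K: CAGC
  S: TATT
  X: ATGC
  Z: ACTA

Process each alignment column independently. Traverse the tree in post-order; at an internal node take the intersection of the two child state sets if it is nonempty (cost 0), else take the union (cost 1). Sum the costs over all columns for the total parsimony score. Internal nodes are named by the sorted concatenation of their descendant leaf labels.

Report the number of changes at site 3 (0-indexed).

site 0, node KX: K={C} ∪ X={A} → {A,C} (+1)
site 0, node SZ: S={T} ∪ Z={A} → {A,T} (+1)
site 0, node KSXZ: KX={A,C} ∩ SZ={A,T} → {A} (+0)
site 0, node HKSXZ: H={C} ∪ KSXZ={A} → {A,C} (+1)
site 1, node KX: K={A} ∪ X={T} → {A,T} (+1)
site 1, node SZ: S={A} ∪ Z={C} → {A,C} (+1)
site 1, node KSXZ: KX={A,T} ∩ SZ={A,C} → {A} (+0)
site 1, node HKSXZ: H={G} ∪ KSXZ={A} → {A,G} (+1)
site 2, node KX: K={G} ∩ X={G} → {G} (+0)
site 2, node SZ: S={T} ∩ Z={T} → {T} (+0)
site 2, node KSXZ: KX={G} ∪ SZ={T} → {G,T} (+1)
site 2, node HKSXZ: H={G} ∩ KSXZ={G,T} → {G} (+0)
site 3, node KX: K={C} ∩ X={C} → {C} (+0)
site 3, node SZ: S={T} ∪ Z={A} → {A,T} (+1)
site 3, node KSXZ: KX={C} ∪ SZ={A,T} → {A,C,T} (+1)
site 3, node HKSXZ: H={C} ∩ KSXZ={A,C,T} → {C} (+0)
per-site changes: [3, 3, 1, 2]; total = 9

2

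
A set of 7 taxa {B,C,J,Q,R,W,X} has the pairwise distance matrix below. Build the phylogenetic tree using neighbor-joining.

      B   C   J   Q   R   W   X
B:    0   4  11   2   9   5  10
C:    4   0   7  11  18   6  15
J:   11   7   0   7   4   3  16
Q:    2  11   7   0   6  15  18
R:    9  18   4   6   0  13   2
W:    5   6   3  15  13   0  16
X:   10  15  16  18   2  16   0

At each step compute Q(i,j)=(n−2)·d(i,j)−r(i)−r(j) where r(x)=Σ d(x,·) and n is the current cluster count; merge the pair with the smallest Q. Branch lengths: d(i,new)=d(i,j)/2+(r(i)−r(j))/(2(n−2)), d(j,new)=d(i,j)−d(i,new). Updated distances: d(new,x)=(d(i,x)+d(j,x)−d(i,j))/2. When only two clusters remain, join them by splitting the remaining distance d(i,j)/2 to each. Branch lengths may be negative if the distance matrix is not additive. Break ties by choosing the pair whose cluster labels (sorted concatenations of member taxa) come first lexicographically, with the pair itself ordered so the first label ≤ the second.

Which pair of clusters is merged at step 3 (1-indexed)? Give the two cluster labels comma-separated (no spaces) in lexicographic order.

1. join R+X (d=2, Q=-119) ⇒ RX; edges |R|=-3/2, |X|=7/2
  updated: d(B,RX)=17/2, d(C,RX)=31/2, d(J,RX)=9, d(Q,RX)=11, d(RX,W)=27/2
2. join B+Q (d=2, Q=-137/2) ⇒ BQ; edges |B|=-15/16, |Q|=47/16
  updated: d(BQ,C)=13/2, d(BQ,J)=8, d(BQ,RX)=35/4, d(BQ,W)=9
3. join BQ+RX (d=35/4, Q=-211/4) ⇒ BQRX; edges |BQ|=47/24, |RX|=163/24
  updated: d(BQRX,C)=53/8, d(BQRX,J)=33/8, d(BQRX,W)=55/8
4. join BQRX+C (d=53/8, Q=-24) ⇒ BCQRX; edges |BQRX|=45/16, |C|=61/16
  updated: d(BCQRX,J)=9/4, d(BCQRX,W)=25/8
5. join BCQRX+J (d=9/4, Q=-67/8) ⇒ BCJQRX; edges |BCQRX|=19/16, |J|=17/16
  updated: d(BCJQRX,W)=31/16
6. join BCJQRX+W (d=31/16) ⇒ BCJQRWX; edges |BCJQRX|=31/32, |W|=31/32
final tree: (((((B:-15/16,Q:47/16):47/24,(R:-3/2,X:7/2):163/24):45/16,C:61/16):19/16,J:17/16):31/32,W:31/32)
total length: 377/16

BQ,RX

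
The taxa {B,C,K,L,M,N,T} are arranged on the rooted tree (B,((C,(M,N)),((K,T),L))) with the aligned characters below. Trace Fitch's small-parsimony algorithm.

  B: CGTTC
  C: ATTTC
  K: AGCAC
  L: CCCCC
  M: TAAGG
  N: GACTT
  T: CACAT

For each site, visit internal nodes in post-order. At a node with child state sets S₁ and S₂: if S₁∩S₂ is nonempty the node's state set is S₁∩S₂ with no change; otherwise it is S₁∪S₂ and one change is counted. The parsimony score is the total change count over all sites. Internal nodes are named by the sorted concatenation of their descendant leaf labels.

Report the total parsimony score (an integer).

[col 0] MN: children M:{T}, N:{G} ∪→ {G,T}; cost 1
[col 0] CMN: children C:{A}, MN:{G,T} ∪→ {A,G,T}; cost 1
[col 0] KT: children K:{A}, T:{C} ∪→ {A,C}; cost 1
[col 0] KLT: children KT:{A,C}, L:{C} ∩→ {C}; cost 0
[col 0] CKLMNT: children CMN:{A,G,T}, KLT:{C} ∪→ {A,C,G,T}; cost 1
[col 0] BCKLMNT: children B:{C}, CKLMNT:{A,C,G,T} ∩→ {C}; cost 0
[col 1] MN: children M:{A}, N:{A} ∩→ {A}; cost 0
[col 1] CMN: children C:{T}, MN:{A} ∪→ {A,T}; cost 1
[col 1] KT: children K:{G}, T:{A} ∪→ {A,G}; cost 1
[col 1] KLT: children KT:{A,G}, L:{C} ∪→ {A,C,G}; cost 1
[col 1] CKLMNT: children CMN:{A,T}, KLT:{A,C,G} ∩→ {A}; cost 0
[col 1] BCKLMNT: children B:{G}, CKLMNT:{A} ∪→ {A,G}; cost 1
[col 2] MN: children M:{A}, N:{C} ∪→ {A,C}; cost 1
[col 2] CMN: children C:{T}, MN:{A,C} ∪→ {A,C,T}; cost 1
[col 2] KT: children K:{C}, T:{C} ∩→ {C}; cost 0
[col 2] KLT: children KT:{C}, L:{C} ∩→ {C}; cost 0
[col 2] CKLMNT: children CMN:{A,C,T}, KLT:{C} ∩→ {C}; cost 0
[col 2] BCKLMNT: children B:{T}, CKLMNT:{C} ∪→ {C,T}; cost 1
[col 3] MN: children M:{G}, N:{T} ∪→ {G,T}; cost 1
[col 3] CMN: children C:{T}, MN:{G,T} ∩→ {T}; cost 0
[col 3] KT: children K:{A}, T:{A} ∩→ {A}; cost 0
[col 3] KLT: children KT:{A}, L:{C} ∪→ {A,C}; cost 1
[col 3] CKLMNT: children CMN:{T}, KLT:{A,C} ∪→ {A,C,T}; cost 1
[col 3] BCKLMNT: children B:{T}, CKLMNT:{A,C,T} ∩→ {T}; cost 0
[col 4] MN: children M:{G}, N:{T} ∪→ {G,T}; cost 1
[col 4] CMN: children C:{C}, MN:{G,T} ∪→ {C,G,T}; cost 1
[col 4] KT: children K:{C}, T:{T} ∪→ {C,T}; cost 1
[col 4] KLT: children KT:{C,T}, L:{C} ∩→ {C}; cost 0
[col 4] CKLMNT: children CMN:{C,G,T}, KLT:{C} ∩→ {C}; cost 0
[col 4] BCKLMNT: children B:{C}, CKLMNT:{C} ∩→ {C}; cost 0
per-site changes: [4, 4, 3, 3, 3]; total = 17

17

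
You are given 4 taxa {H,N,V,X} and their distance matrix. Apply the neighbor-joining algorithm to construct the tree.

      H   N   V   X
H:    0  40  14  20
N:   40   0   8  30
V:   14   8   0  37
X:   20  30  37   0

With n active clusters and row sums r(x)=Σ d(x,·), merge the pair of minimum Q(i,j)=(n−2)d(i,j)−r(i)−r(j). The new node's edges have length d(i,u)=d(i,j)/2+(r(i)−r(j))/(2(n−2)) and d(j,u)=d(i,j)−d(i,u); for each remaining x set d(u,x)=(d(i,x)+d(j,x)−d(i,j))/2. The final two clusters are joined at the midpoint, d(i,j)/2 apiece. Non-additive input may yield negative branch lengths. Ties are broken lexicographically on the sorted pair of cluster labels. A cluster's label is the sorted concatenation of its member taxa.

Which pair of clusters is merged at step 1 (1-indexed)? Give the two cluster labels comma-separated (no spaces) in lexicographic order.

H,X

1. join H+X (d=20, Q=-121) ⇒ HX; edges |H|=27/4, |X|=53/4
  updated: d(HX,N)=25, d(HX,V)=31/2
2. join HX+N (d=25, Q=-97/2) ⇒ HNX; edges |HX|=65/4, |N|=35/4
  updated: d(HNX,V)=-3/4
3. join HNX+V (d=-3/4) ⇒ HNVX; edges |HNX|=-3/8, |V|=-3/8
final tree: (((H:27/4,X:53/4):65/4,N:35/4):-3/8,V:-3/8)
total length: 177/4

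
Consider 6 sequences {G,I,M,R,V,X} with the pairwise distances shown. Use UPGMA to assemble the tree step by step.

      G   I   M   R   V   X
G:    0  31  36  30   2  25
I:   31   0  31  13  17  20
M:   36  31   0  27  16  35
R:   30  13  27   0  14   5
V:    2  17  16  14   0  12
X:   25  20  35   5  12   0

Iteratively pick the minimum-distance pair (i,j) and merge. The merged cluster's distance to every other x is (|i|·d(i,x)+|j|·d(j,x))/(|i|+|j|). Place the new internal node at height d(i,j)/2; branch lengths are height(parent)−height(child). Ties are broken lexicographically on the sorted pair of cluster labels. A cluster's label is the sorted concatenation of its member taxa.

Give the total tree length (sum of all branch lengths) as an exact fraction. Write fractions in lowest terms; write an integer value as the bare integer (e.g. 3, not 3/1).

iteration 1: select G,V (d=2); attach at lengths (1, 1); label the merged cluster GV
  updated: d(GV,I)=24, d(GV,M)=26, d(GV,R)=22, d(GV,X)=37/2
iteration 2: select R,X (d=5); attach at lengths (5/2, 5/2); label the merged cluster RX
  updated: d(GV,RX)=81/4, d(I,RX)=33/2, d(M,RX)=31
iteration 3: select I,RX (d=33/2); attach at lengths (33/4, 23/4); label the merged cluster IRX
  updated: d(GV,IRX)=43/2, d(IRX,M)=31
iteration 4: select GV,IRX (d=43/2); attach at lengths (39/4, 5/2); label the merged cluster GIRVX
  updated: d(GIRVX,M)=29
iteration 5: select GIRVX,M (d=29); attach at lengths (15/4, 29/2); label the merged cluster GIMRVX
final tree: (((G:1,V:1):39/4,(I:33/4,(R:5/2,X:5/2):23/4):5/2):15/4,M:29/2)
total length: 103/2

103/2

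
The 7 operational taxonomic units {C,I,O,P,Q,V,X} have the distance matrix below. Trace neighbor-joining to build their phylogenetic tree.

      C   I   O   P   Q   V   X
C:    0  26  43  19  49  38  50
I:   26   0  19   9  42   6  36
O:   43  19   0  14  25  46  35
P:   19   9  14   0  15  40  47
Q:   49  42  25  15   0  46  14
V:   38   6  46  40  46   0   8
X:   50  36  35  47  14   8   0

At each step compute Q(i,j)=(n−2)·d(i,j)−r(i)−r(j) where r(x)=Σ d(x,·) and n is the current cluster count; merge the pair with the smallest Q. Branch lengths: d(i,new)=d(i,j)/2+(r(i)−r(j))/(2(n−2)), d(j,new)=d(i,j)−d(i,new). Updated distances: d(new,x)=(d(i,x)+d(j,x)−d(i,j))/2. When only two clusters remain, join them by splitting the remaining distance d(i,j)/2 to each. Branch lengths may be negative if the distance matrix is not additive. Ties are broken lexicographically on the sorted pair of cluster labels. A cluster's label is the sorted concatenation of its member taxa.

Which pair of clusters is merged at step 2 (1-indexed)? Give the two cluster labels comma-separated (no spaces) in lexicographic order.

step 1: merge (V,X) at d=8, Q=-334; branch lengths V→17/5, X→23/5; new cluster VX
  updated: d(C,VX)=40, d(I,VX)=17, d(O,VX)=73/2, d(P,VX)=79/2, d(Q,VX)=26
step 2: merge (Q,VX) at d=26, Q=-212; branch lengths Q→51/4, VX→53/4; new cluster QVX
  updated: d(C,QVX)=63/2, d(I,QVX)=33/2, d(O,QVX)=71/4, d(P,QVX)=57/4
step 3: merge (O,QVX) at d=71/4, Q=-241/2; branch lengths O→67/6, QVX→79/12; new cluster OQVX
  updated: d(C,OQVX)=227/8, d(I,OQVX)=71/8, d(OQVX,P)=21/4
step 4: merge (C,P) at d=19, Q=-549/8; branch lengths C→625/32, P→-17/32; new cluster CP
  updated: d(CP,I)=8, d(CP,OQVX)=117/16
step 5: merge (CP,I) at d=8, Q=-387/16; branch lengths CP→103/32, I→153/32; new cluster CIP
  updated: d(CIP,OQVX)=131/32
step 6: merge (CIP,OQVX) at d=131/32; branch lengths CIP→131/64, OQVX→131/64; new cluster CIOPQVX
final tree: (((C:625/32,P:-17/32):103/32,I:153/32):131/64,(O:67/6,(Q:51/4,(V:17/5,X:23/5):53/4):79/12):131/64)
total length: 2651/32

Q,VX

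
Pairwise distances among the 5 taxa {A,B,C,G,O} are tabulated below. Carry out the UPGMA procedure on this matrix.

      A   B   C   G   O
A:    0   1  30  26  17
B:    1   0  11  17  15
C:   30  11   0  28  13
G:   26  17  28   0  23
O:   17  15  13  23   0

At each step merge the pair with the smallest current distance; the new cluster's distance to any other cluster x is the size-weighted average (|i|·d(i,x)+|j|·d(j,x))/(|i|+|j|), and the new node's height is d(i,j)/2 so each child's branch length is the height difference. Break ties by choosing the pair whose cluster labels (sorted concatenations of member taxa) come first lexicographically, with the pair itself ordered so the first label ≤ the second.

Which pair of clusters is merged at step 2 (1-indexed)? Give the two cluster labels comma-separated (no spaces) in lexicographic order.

C,O

step 1: merge (A,B) at d=1; branch lengths A→1/2, B→1/2; new cluster AB
  updated: d(AB,C)=41/2, d(AB,G)=43/2, d(AB,O)=16
step 2: merge (C,O) at d=13; branch lengths C→13/2, O→13/2; new cluster CO
  updated: d(AB,CO)=73/4, d(CO,G)=51/2
step 3: merge (AB,CO) at d=73/4; branch lengths AB→69/8, CO→21/8; new cluster ABCO
  updated: d(ABCO,G)=47/2
step 4: merge (ABCO,G) at d=47/2; branch lengths ABCO→21/8, G→47/4; new cluster ABCGO
final tree: (((A:1/2,B:1/2):69/8,(C:13/2,O:13/2):21/8):21/8,G:47/4)
total length: 317/8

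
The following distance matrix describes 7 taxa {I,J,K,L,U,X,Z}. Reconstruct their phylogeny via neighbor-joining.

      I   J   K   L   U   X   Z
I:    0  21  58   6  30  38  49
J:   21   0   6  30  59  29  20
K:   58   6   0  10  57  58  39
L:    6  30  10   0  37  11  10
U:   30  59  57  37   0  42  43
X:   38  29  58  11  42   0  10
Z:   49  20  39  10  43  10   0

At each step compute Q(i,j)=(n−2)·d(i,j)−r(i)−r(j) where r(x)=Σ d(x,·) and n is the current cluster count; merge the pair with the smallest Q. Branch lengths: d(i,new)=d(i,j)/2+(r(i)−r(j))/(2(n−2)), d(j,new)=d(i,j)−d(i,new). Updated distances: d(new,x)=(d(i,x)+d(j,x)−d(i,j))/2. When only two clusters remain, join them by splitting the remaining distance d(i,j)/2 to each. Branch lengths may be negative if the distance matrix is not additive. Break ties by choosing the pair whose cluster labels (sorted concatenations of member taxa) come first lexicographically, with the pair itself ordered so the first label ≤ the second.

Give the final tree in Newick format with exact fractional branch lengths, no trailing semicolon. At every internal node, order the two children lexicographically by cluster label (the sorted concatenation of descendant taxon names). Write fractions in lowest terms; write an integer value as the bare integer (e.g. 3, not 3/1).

1. join J+K (d=6, Q=-363) ⇒ JK; edges |J|=-33/10, |K|=93/10
  updated: d(I,JK)=73/2, d(JK,L)=17, d(JK,U)=55, d(JK,X)=81/2, d(JK,Z)=53/2
2. join I+U (d=30, Q=-493/2) ⇒ IU; edges |I|=145/16, |U|=335/16
  updated: d(IU,JK)=123/4, d(IU,L)=13/2, d(IU,X)=25, d(IU,Z)=31
3. join X+Z (d=10, Q=-134) ⇒ XZ; edges |X|=13/2, |Z|=7/2
  updated: d(IU,XZ)=23, d(JK,XZ)=57/2, d(L,XZ)=11/2
4. join IU+L (d=13/2, Q=-305/4) ⇒ ILU; edges |IU|=177/16, |L|=-73/16
  updated: d(ILU,JK)=165/8, d(ILU,XZ)=11
5. join ILU+JK (d=165/8, Q=-481/8) ⇒ IJKLU; edges |ILU|=25/16, |JK|=305/16
  updated: d(IJKLU,XZ)=151/16
6. join IJKLU+XZ (d=151/16) ⇒ IJKLUXZ; edges |IJKLU|=151/32, |XZ|=151/32
final tree: ((((I:145/16,U:335/16):177/16,L:-73/16):25/16,(J:-33/10,K:93/10):305/16):151/32,(X:13/2,Z:7/2):151/32)
total length: 1321/16

((((I:145/16,U:335/16):177/16,L:-73/16):25/16,(J:-33/10,K:93/10):305/16):151/32,(X:13/2,Z:7/2):151/32)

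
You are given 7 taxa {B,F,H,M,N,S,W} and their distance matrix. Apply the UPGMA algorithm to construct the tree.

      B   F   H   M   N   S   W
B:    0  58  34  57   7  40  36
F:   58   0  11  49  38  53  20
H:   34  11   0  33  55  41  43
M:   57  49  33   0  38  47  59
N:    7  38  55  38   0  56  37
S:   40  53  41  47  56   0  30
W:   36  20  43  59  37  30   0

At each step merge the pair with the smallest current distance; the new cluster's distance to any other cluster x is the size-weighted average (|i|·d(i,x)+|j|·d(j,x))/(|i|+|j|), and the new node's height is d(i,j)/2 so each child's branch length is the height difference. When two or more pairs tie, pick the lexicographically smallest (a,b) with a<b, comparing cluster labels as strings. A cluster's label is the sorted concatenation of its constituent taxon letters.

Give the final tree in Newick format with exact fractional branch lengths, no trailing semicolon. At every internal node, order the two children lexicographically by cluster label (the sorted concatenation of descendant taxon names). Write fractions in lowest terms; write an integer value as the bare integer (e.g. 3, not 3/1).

(((B:7/2,N:7/2):149/8,((F:11/2,H:11/2):113/8,(S:15,W:15):37/8):5/2):35/24,M:283/12)

1. join B+N (d=7) ⇒ BN; edges |B|=7/2, |N|=7/2
  updated: d(BN,F)=48, d(BN,H)=89/2, d(BN,M)=95/2, d(BN,S)=48, d(BN,W)=73/2
2. join F+H (d=11) ⇒ FH; edges |F|=11/2, |H|=11/2
  updated: d(BN,FH)=185/4, d(FH,M)=41, d(FH,S)=47, d(FH,W)=63/2
3. join S+W (d=30) ⇒ SW; edges |S|=15, |W|=15
  updated: d(BN,SW)=169/4, d(FH,SW)=157/4, d(M,SW)=53
4. join FH+SW (d=157/4) ⇒ FHSW; edges |FH|=113/8, |SW|=37/8
  updated: d(BN,FHSW)=177/4, d(FHSW,M)=47
5. join BN+FHSW (d=177/4) ⇒ BFHNSW; edges |BN|=149/8, |FHSW|=5/2
  updated: d(BFHNSW,M)=283/6
6. join BFHNSW+M (d=283/6) ⇒ BFHMNSW; edges |BFHNSW|=35/24, |M|=283/12
final tree: (((B:7/2,N:7/2):149/8,((F:11/2,H:11/2):113/8,(S:15,W:15):37/8):5/2):35/24,M:283/12)
total length: 1355/12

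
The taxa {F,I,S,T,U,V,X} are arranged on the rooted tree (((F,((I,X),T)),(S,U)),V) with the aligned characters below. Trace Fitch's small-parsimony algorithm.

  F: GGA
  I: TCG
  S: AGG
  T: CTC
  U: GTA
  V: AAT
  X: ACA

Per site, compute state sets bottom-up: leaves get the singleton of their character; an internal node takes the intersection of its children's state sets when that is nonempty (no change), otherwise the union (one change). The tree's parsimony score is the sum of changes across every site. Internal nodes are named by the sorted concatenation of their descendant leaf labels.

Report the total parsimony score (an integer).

12

IX@0: {T} ∪ {A} = {A,T} (union, +1)
ITX@0: {A,T} ∪ {C} = {A,C,T} (union, +1)
FITX@0: {G} ∪ {A,C,T} = {A,C,G,T} (union, +1)
SU@0: {A} ∪ {G} = {A,G} (union, +1)
FISTUX@0: {A,C,G,T} ∩ {A,G} = {A,G} (intersection, +0)
FISTUVX@0: {A,G} ∩ {A} = {A} (intersection, +0)
IX@1: {C} ∩ {C} = {C} (intersection, +0)
ITX@1: {C} ∪ {T} = {C,T} (union, +1)
FITX@1: {G} ∪ {C,T} = {C,G,T} (union, +1)
SU@1: {G} ∪ {T} = {G,T} (union, +1)
FISTUX@1: {C,G,T} ∩ {G,T} = {G,T} (intersection, +0)
FISTUVX@1: {G,T} ∪ {A} = {A,G,T} (union, +1)
IX@2: {G} ∪ {A} = {A,G} (union, +1)
ITX@2: {A,G} ∪ {C} = {A,C,G} (union, +1)
FITX@2: {A} ∩ {A,C,G} = {A} (intersection, +0)
SU@2: {G} ∪ {A} = {A,G} (union, +1)
FISTUX@2: {A} ∩ {A,G} = {A} (intersection, +0)
FISTUVX@2: {A} ∪ {T} = {A,T} (union, +1)
per-site changes: [4, 4, 4]; total = 12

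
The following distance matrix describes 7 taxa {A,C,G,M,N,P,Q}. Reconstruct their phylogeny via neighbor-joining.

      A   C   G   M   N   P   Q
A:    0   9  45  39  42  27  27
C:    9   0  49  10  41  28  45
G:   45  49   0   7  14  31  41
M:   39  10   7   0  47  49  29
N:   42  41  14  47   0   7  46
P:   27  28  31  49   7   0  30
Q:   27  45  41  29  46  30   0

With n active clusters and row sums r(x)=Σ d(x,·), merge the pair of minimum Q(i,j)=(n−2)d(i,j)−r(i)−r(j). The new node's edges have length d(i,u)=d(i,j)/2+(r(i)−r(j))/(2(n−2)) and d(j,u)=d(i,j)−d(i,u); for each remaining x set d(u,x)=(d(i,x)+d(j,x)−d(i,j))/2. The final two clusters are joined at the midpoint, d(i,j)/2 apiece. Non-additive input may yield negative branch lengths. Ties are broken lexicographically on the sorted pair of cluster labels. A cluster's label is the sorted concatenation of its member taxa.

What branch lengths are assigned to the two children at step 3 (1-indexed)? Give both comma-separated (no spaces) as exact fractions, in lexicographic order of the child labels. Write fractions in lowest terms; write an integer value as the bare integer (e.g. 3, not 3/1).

1. join N+P (d=7, Q=-334) ⇒ NP; edges |N|=6, |P|=1
  updated: d(A,NP)=31, d(C,NP)=31, d(G,NP)=19, d(M,NP)=89/2, d(NP,Q)=69/2
2. join G+M (d=7, Q=-525/2) ⇒ GM; edges |G|=119/16, |M|=-7/16
  updated: d(A,GM)=77/2, d(C,GM)=26, d(GM,NP)=113/4, d(GM,Q)=63/2
3. join A+C (d=9, Q=-379/2) ⇒ AC; edges |A|=43/12, |C|=65/12
  updated: d(AC,GM)=111/4, d(AC,NP)=53/2, d(AC,Q)=63/2
4. join AC+NP (d=53/2, Q=-122) ⇒ ACNP; edges |AC|=99/8, |NP|=113/8
  updated: d(ACNP,GM)=59/4, d(ACNP,Q)=79/4
5. join ACNP+GM (d=59/4, Q=-66) ⇒ ACGMNP; edges |ACNP|=3/2, |GM|=53/4
  updated: d(ACGMNP,Q)=73/4
6. join ACGMNP+Q (d=73/4) ⇒ ACGMNPQ; edges |ACGMNP|=73/8, |Q|=73/8
final tree: ((((A:43/12,C:65/12):99/8,(N:6,P:1):113/8):3/2,(G:119/16,M:-7/16):53/4):73/8,Q:73/8)
total length: 165/2

43/12,65/12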